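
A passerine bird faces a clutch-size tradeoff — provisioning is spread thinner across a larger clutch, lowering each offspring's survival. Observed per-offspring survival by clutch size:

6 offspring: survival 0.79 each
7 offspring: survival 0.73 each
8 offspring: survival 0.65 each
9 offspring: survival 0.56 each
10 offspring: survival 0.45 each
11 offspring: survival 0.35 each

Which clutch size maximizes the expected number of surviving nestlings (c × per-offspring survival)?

Expected surviving nestlings = c × s(c):
  c=6: 6 × 0.79 = 4.740
  c=7: 7 × 0.73 = 5.110
  c=8: 8 × 0.65 = 5.200
  c=9: 9 × 0.56 = 5.040
  c=10: 10 × 0.45 = 4.500
  c=11: 11 × 0.35 = 3.850
Maximum at c = 8 (5.200 surviving nestlings).

8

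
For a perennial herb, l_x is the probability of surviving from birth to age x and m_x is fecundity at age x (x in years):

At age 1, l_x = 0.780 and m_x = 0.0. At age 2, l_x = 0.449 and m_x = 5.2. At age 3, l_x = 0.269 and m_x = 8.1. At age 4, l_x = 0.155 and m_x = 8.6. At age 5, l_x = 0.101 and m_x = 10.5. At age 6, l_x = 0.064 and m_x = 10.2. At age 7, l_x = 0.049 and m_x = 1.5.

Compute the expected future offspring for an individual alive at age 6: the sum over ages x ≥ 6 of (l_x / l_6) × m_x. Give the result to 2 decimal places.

11.35

l_6 = 0.064. Conditional survival from age 6 to x is l_x / l_6.
  x=6: (0.064/0.064) × 10.2 = 10.2000
  x=7: (0.049/0.064) × 1.5 = 1.1484
Sum = 10.2000 + 1.1484 = 11.3484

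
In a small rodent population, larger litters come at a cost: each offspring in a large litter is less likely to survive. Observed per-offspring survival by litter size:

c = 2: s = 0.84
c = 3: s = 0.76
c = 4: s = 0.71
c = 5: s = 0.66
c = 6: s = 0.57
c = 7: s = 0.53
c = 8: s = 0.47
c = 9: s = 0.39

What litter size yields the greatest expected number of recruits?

8

Expected recruits = c × s(c):
  c=2: 2 × 0.84 = 1.680
  c=3: 3 × 0.76 = 2.280
  c=4: 4 × 0.71 = 2.840
  c=5: 5 × 0.66 = 3.300
  c=6: 6 × 0.57 = 3.420
  c=7: 7 × 0.53 = 3.710
  c=8: 8 × 0.47 = 3.760
  c=9: 9 × 0.39 = 3.510
Maximum at c = 8 (3.760 recruits).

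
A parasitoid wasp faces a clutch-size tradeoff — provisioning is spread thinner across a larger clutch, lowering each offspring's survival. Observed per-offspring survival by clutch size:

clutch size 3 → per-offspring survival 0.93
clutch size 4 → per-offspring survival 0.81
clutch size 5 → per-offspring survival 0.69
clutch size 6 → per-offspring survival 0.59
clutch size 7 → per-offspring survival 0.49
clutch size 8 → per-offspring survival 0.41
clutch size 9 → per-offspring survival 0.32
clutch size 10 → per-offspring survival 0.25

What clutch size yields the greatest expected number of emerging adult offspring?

Expected emerging adult offspring = c × s(c):
  c=3: 3 × 0.93 = 2.790
  c=4: 4 × 0.81 = 3.240
  c=5: 5 × 0.69 = 3.450
  c=6: 6 × 0.59 = 3.540
  c=7: 7 × 0.49 = 3.430
  c=8: 8 × 0.41 = 3.280
  c=9: 9 × 0.32 = 2.880
  c=10: 10 × 0.25 = 2.500
Maximum at c = 6 (3.540 emerging adult offspring).

6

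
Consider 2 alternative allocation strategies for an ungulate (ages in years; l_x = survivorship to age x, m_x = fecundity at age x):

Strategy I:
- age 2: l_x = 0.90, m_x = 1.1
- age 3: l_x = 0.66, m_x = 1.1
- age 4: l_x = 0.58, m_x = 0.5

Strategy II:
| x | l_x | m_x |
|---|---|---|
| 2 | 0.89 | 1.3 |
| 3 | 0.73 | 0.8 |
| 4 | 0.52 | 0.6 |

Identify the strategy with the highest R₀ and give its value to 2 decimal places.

Strategy I: R₀ = 0.90×1.1 + 0.66×1.1 + 0.58×0.5 = 2.0060
Strategy II: R₀ = 0.89×1.3 + 0.73×0.8 + 0.52×0.6 = 2.0530
Highest R₀: strategy II with 2.0530.

2.05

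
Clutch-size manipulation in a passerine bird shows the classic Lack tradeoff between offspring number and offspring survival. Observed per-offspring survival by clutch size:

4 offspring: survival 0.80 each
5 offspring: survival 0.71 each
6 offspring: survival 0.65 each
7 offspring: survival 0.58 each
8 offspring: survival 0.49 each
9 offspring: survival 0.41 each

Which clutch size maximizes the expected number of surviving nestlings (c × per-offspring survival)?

7

Expected surviving nestlings = c × s(c):
  c=4: 4 × 0.80 = 3.200
  c=5: 5 × 0.71 = 3.550
  c=6: 6 × 0.65 = 3.900
  c=7: 7 × 0.58 = 4.060
  c=8: 8 × 0.49 = 3.920
  c=9: 9 × 0.41 = 3.690
Maximum at c = 7 (4.060 surviving nestlings).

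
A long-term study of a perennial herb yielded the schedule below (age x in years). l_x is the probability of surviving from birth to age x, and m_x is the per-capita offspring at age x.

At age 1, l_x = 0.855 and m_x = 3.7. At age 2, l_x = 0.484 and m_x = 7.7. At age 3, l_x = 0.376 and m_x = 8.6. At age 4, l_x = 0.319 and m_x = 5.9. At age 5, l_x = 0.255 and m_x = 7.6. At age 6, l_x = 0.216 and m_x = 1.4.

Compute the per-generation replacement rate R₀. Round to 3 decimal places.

14.246

R₀ = Σ l_x m_x:
  age 1: 0.855 × 3.7 = 3.1635
  age 2: 0.484 × 7.7 = 3.7268
  age 3: 0.376 × 8.6 = 3.2336
  age 4: 0.319 × 5.9 = 1.8821
  age 5: 0.255 × 7.6 = 1.9380
  age 6: 0.216 × 1.4 = 0.3024
R₀ = 3.1635 + 3.7268 + 3.2336 + 1.8821 + 1.9380 + 0.3024 = 14.2464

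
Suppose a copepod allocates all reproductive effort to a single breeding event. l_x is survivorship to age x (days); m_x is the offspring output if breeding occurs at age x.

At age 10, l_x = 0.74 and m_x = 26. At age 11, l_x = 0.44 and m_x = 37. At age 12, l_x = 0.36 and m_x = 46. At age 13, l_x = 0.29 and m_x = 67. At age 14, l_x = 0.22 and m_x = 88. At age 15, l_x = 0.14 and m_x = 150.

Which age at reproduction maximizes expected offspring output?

15

Expected offspring if breeding at age x = l_x × m_x:
  age 10: 0.74 × 26 = 19.240
  age 11: 0.44 × 37 = 16.280
  age 12: 0.36 × 46 = 16.560
  age 13: 0.29 × 67 = 19.430
  age 14: 0.22 × 88 = 19.360
  age 15: 0.14 × 150 = 21.000
Maximum at age 15 (21.000).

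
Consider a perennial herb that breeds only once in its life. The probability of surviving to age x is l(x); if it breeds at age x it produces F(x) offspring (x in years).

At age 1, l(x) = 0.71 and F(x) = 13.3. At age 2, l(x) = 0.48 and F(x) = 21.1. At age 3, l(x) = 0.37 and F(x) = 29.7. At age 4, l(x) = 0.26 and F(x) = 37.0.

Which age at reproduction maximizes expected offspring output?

3

Expected offspring if breeding at age x = l(x) × F(x):
  age 1: 0.71 × 13.3 = 9.443
  age 2: 0.48 × 21.1 = 10.128
  age 3: 0.37 × 29.7 = 10.989
  age 4: 0.26 × 37.0 = 9.620
Maximum at age 3 (10.989).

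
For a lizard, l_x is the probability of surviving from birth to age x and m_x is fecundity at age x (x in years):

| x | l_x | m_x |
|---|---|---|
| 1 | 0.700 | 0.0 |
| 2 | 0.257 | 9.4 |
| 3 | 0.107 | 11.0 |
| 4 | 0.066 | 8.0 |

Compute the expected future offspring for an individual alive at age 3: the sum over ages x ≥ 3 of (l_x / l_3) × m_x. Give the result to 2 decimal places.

l_3 = 0.107. Conditional survival from age 3 to x is l_x / l_3.
  x=3: (0.107/0.107) × 11.0 = 11.0000
  x=4: (0.066/0.107) × 8.0 = 4.9346
Sum = 11.0000 + 4.9346 = 15.9346

15.93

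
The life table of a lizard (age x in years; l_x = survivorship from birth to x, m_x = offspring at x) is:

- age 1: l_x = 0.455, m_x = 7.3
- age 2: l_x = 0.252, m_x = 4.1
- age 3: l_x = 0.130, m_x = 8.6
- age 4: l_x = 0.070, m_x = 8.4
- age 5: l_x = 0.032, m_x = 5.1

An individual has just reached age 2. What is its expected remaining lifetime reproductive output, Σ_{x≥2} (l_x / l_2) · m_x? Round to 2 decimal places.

11.52

l_2 = 0.252. Conditional survival from age 2 to x is l_x / l_2.
  x=2: (0.252/0.252) × 4.1 = 4.1000
  x=3: (0.130/0.252) × 8.6 = 4.4365
  x=4: (0.070/0.252) × 8.4 = 2.3333
  x=5: (0.032/0.252) × 5.1 = 0.6476
Sum = 4.1000 + 4.4365 + 2.3333 + 0.6476 = 11.5175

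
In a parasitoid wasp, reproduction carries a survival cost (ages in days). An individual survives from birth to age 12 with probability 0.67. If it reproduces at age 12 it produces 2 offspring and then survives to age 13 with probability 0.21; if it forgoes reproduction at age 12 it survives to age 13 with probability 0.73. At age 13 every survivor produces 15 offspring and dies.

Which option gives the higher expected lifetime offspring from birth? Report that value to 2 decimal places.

7.34

breed at age 12: R₀ = 0.67 × (2 + 0.21 × 15) = 0.67 × 5.1500 = 3.4505
delay to age 13: R₀ = 0.67 × (0.73 × 15) = 0.67 × 10.9500 = 7.3365
Higher: delay to age 13 (7.3365).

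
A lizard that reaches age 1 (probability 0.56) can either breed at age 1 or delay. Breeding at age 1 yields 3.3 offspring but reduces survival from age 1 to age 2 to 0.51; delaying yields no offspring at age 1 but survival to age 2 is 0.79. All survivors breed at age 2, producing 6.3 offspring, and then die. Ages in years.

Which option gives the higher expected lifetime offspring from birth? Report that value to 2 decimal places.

3.65

breed at age 1: R₀ = 0.56 × (3.3 + 0.51 × 6.3) = 0.56 × 6.5130 = 3.6473
delay to age 2: R₀ = 0.56 × (0.79 × 6.3) = 0.56 × 4.9770 = 2.7871
Higher: breed at age 1 (3.6473).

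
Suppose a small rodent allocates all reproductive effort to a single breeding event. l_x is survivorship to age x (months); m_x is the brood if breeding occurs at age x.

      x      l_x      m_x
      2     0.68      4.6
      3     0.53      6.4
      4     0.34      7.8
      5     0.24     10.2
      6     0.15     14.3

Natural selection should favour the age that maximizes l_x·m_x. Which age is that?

3

Expected offspring if breeding at age x = l_x × m_x:
  age 2: 0.68 × 4.6 = 3.128
  age 3: 0.53 × 6.4 = 3.392
  age 4: 0.34 × 7.8 = 2.652
  age 5: 0.24 × 10.2 = 2.448
  age 6: 0.15 × 14.3 = 2.145
Maximum at age 3 (3.392).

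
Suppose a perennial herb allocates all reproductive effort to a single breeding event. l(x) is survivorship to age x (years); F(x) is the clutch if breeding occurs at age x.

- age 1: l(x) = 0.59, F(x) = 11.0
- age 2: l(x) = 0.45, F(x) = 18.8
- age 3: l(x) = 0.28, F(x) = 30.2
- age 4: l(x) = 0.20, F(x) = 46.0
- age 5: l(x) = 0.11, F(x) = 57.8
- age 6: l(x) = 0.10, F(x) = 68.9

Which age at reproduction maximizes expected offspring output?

4

Expected offspring if breeding at age x = l(x) × F(x):
  age 1: 0.59 × 11.0 = 6.490
  age 2: 0.45 × 18.8 = 8.460
  age 3: 0.28 × 30.2 = 8.456
  age 4: 0.20 × 46.0 = 9.200
  age 5: 0.11 × 57.8 = 6.358
  age 6: 0.10 × 68.9 = 6.890
Maximum at age 4 (9.200).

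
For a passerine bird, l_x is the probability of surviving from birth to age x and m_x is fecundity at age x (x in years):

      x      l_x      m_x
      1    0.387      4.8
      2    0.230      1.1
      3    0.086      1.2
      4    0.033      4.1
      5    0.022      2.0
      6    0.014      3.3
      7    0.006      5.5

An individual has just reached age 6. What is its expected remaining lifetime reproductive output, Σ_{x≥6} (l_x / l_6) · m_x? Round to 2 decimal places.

l_6 = 0.014. Conditional survival from age 6 to x is l_x / l_6.
  x=6: (0.014/0.014) × 3.3 = 3.3000
  x=7: (0.006/0.014) × 5.5 = 2.3571
Sum = 3.3000 + 2.3571 = 5.6571

5.66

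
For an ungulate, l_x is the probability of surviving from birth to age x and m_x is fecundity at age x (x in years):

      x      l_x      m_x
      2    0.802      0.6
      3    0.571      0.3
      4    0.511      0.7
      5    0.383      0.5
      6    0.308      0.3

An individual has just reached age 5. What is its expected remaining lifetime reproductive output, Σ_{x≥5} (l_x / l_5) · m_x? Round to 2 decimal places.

0.74

l_5 = 0.383. Conditional survival from age 5 to x is l_x / l_5.
  x=5: (0.383/0.383) × 0.5 = 0.5000
  x=6: (0.308/0.383) × 0.3 = 0.2413
Sum = 0.5000 + 0.2413 = 0.7413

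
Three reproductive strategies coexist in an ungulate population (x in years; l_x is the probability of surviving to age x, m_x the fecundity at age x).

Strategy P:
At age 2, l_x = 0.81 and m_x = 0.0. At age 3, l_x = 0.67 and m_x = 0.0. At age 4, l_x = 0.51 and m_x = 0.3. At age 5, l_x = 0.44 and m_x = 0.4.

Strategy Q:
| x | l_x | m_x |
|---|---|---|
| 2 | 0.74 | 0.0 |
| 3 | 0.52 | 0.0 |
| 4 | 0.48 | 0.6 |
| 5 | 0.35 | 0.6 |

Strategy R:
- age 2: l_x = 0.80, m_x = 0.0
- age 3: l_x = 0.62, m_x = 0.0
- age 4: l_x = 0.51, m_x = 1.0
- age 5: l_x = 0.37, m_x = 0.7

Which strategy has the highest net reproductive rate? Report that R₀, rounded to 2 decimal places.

0.77

Strategy P: R₀ = 0.81×0.0 + 0.67×0.0 + 0.51×0.3 + 0.44×0.4 = 0.3290
Strategy Q: R₀ = 0.74×0.0 + 0.52×0.0 + 0.48×0.6 + 0.35×0.6 = 0.4980
Strategy R: R₀ = 0.80×0.0 + 0.62×0.0 + 0.51×1.0 + 0.37×0.7 = 0.7690
Highest R₀: strategy R with 0.7690.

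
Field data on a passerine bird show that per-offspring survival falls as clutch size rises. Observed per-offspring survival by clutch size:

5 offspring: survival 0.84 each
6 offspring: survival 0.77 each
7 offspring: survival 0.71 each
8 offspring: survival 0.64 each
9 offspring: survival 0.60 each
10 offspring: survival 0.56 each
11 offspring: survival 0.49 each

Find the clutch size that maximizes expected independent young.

10

Expected independent young = c × s(c):
  c=5: 5 × 0.84 = 4.200
  c=6: 6 × 0.77 = 4.620
  c=7: 7 × 0.71 = 4.970
  c=8: 8 × 0.64 = 5.120
  c=9: 9 × 0.60 = 5.400
  c=10: 10 × 0.56 = 5.600
  c=11: 11 × 0.49 = 5.390
Maximum at c = 10 (5.600 independent young).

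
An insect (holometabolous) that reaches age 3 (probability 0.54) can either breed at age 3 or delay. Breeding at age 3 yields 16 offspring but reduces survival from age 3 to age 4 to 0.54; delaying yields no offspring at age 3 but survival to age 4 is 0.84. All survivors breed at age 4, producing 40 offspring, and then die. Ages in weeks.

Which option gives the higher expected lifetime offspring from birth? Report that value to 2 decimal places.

20.30

breed at age 3: R₀ = 0.54 × (16 + 0.54 × 40) = 0.54 × 37.6000 = 20.3040
delay to age 4: R₀ = 0.54 × (0.84 × 40) = 0.54 × 33.6000 = 18.1440
Higher: breed at age 3 (20.3040).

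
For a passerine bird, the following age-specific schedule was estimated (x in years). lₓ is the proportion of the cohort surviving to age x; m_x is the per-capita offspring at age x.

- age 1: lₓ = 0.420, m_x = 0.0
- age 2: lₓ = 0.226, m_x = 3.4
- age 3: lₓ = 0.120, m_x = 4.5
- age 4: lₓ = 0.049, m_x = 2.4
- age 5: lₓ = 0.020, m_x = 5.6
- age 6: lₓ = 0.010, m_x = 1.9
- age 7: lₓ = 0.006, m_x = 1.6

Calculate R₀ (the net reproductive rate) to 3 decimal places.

R₀ = Σ lₓ m_x:
  age 1: 0.420 × 0.0 = 0.0000
  age 2: 0.226 × 3.4 = 0.7684
  age 3: 0.120 × 4.5 = 0.5400
  age 4: 0.049 × 2.4 = 0.1176
  age 5: 0.020 × 5.6 = 0.1120
  age 6: 0.010 × 1.9 = 0.0190
  age 7: 0.006 × 1.6 = 0.0096
R₀ = 0.0000 + 0.7684 + 0.5400 + 0.1176 + 0.1120 + 0.0190 + 0.0096 = 1.5666

1.567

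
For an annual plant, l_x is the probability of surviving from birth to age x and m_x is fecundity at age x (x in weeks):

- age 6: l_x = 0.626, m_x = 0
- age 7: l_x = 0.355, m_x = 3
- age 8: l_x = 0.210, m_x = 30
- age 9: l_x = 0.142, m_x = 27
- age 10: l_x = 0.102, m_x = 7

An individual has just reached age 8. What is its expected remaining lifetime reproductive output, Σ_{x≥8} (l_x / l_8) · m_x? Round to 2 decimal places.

l_8 = 0.210. Conditional survival from age 8 to x is l_x / l_8.
  x=8: (0.210/0.210) × 30 = 30.0000
  x=9: (0.142/0.210) × 27 = 18.2571
  x=10: (0.102/0.210) × 7 = 3.4000
Sum = 30.0000 + 18.2571 + 3.4000 = 51.6571

51.66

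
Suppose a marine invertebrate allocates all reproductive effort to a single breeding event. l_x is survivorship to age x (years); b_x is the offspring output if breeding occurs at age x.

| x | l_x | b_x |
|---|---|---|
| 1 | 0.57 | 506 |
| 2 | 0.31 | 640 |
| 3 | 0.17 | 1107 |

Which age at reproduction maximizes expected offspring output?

Expected offspring if breeding at age x = l_x × b_x:
  age 1: 0.57 × 506 = 288.420
  age 2: 0.31 × 640 = 198.400
  age 3: 0.17 × 1107 = 188.190
Maximum at age 1 (288.420).

1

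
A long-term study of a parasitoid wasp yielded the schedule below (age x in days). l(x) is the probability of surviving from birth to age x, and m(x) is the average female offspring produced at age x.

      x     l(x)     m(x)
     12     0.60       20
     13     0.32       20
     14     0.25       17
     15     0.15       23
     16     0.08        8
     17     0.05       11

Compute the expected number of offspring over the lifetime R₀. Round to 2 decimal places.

R₀ = Σ l(x) m(x):
  age 12: 0.60 × 20 = 12.0000
  age 13: 0.32 × 20 = 6.4000
  age 14: 0.25 × 17 = 4.2500
  age 15: 0.15 × 23 = 3.4500
  age 16: 0.08 × 8 = 0.6400
  age 17: 0.05 × 11 = 0.5500
R₀ = 12.0000 + 6.4000 + 4.2500 + 3.4500 + 0.6400 + 0.5500 = 27.2900

27.29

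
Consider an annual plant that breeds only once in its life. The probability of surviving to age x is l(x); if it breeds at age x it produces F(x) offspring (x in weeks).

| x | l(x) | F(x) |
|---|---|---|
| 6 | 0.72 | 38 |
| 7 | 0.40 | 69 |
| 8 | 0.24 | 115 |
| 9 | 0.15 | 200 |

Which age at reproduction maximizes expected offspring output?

Expected offspring if breeding at age x = l(x) × F(x):
  age 6: 0.72 × 38 = 27.360
  age 7: 0.40 × 69 = 27.600
  age 8: 0.24 × 115 = 27.600
  age 9: 0.15 × 200 = 30.000
Maximum at age 9 (30.000).

9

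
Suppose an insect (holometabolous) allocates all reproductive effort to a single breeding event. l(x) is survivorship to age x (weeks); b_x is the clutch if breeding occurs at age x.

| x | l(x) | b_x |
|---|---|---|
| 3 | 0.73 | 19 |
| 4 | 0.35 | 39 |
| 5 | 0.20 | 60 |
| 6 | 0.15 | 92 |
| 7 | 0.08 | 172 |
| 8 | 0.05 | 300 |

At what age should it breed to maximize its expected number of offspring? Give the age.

Expected offspring if breeding at age x = l(x) × b_x:
  age 3: 0.73 × 19 = 13.870
  age 4: 0.35 × 39 = 13.650
  age 5: 0.20 × 60 = 12.000
  age 6: 0.15 × 92 = 13.800
  age 7: 0.08 × 172 = 13.760
  age 8: 0.05 × 300 = 15.000
Maximum at age 8 (15.000).

8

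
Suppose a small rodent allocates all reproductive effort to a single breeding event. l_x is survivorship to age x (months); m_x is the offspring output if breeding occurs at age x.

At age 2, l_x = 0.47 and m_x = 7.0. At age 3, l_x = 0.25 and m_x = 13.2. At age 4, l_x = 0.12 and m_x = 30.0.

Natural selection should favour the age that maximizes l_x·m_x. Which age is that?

4

Expected offspring if breeding at age x = l_x × m_x:
  age 2: 0.47 × 7.0 = 3.290
  age 3: 0.25 × 13.2 = 3.300
  age 4: 0.12 × 30.0 = 3.600
Maximum at age 4 (3.600).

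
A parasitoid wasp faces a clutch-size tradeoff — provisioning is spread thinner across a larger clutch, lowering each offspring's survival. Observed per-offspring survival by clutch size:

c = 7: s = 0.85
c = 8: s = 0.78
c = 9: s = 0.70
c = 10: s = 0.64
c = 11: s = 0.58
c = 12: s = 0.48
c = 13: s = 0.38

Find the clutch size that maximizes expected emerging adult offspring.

Expected emerging adult offspring = c × s(c):
  c=7: 7 × 0.85 = 5.950
  c=8: 8 × 0.78 = 6.240
  c=9: 9 × 0.70 = 6.300
  c=10: 10 × 0.64 = 6.400
  c=11: 11 × 0.58 = 6.380
  c=12: 12 × 0.48 = 5.760
  c=13: 13 × 0.38 = 4.940
Maximum at c = 10 (6.400 emerging adult offspring).

10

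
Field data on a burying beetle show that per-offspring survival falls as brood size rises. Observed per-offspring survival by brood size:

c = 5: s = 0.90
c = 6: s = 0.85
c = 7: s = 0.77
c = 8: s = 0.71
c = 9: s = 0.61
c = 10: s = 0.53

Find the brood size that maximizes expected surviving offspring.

Expected surviving offspring = c × s(c):
  c=5: 5 × 0.90 = 4.500
  c=6: 6 × 0.85 = 5.100
  c=7: 7 × 0.77 = 5.390
  c=8: 8 × 0.71 = 5.680
  c=9: 9 × 0.61 = 5.490
  c=10: 10 × 0.53 = 5.300
Maximum at c = 8 (5.680 surviving offspring).

8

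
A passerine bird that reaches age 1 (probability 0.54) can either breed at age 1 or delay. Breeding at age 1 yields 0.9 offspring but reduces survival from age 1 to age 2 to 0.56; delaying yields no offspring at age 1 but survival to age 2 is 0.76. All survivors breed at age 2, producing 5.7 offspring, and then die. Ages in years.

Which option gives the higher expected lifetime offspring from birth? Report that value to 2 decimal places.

breed at age 1: R₀ = 0.54 × (0.9 + 0.56 × 5.7) = 0.54 × 4.0920 = 2.2097
delay to age 2: R₀ = 0.54 × (0.76 × 5.7) = 0.54 × 4.3320 = 2.3393
Higher: delay to age 2 (2.3393).

2.34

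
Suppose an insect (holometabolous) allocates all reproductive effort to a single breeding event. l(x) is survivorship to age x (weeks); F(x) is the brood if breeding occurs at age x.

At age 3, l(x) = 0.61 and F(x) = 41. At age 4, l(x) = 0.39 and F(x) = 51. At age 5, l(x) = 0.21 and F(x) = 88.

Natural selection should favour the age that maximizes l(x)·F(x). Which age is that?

Expected offspring if breeding at age x = l(x) × F(x):
  age 3: 0.61 × 41 = 25.010
  age 4: 0.39 × 51 = 19.890
  age 5: 0.21 × 88 = 18.480
Maximum at age 3 (25.010).

3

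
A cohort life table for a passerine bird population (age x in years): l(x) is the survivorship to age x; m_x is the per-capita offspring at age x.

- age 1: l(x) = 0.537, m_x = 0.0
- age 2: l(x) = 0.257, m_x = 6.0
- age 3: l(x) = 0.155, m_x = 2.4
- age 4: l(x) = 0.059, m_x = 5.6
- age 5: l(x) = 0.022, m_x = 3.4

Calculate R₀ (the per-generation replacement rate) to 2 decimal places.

2.32

R₀ = Σ l(x) m_x:
  age 1: 0.537 × 0.0 = 0.0000
  age 2: 0.257 × 6.0 = 1.5420
  age 3: 0.155 × 2.4 = 0.3720
  age 4: 0.059 × 5.6 = 0.3304
  age 5: 0.022 × 3.4 = 0.0748
R₀ = 0.0000 + 1.5420 + 0.3720 + 0.3304 + 0.0748 = 2.3192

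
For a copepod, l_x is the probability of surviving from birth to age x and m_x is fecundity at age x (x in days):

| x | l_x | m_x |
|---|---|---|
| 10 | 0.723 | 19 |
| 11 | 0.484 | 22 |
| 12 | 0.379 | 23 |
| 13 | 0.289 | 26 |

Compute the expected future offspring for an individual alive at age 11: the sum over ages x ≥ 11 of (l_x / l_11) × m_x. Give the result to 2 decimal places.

55.54

l_11 = 0.484. Conditional survival from age 11 to x is l_x / l_11.
  x=11: (0.484/0.484) × 22 = 22.0000
  x=12: (0.379/0.484) × 23 = 18.0103
  x=13: (0.289/0.484) × 26 = 15.5248
Sum = 22.0000 + 18.0103 + 15.5248 = 55.5351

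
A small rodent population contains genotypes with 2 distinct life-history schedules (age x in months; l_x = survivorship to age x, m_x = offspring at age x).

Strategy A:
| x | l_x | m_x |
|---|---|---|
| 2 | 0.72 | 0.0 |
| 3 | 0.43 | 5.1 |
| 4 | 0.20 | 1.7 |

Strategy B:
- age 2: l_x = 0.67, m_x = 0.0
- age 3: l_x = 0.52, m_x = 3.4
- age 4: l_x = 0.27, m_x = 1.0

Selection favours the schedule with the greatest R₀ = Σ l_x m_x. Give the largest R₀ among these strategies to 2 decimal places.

Strategy A: R₀ = 0.72×0.0 + 0.43×5.1 + 0.20×1.7 = 2.5330
Strategy B: R₀ = 0.67×0.0 + 0.52×3.4 + 0.27×1.0 = 2.0380
Highest R₀: strategy A with 2.5330.

2.53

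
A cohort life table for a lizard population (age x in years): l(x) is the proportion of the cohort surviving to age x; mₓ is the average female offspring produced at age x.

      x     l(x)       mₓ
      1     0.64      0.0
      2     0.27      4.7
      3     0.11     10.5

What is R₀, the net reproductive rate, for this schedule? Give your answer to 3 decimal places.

R₀ = Σ l(x) mₓ:
  age 1: 0.64 × 0.0 = 0.0000
  age 2: 0.27 × 4.7 = 1.2690
  age 3: 0.11 × 10.5 = 1.1550
R₀ = 0.0000 + 1.2690 + 1.1550 = 2.4240

2.424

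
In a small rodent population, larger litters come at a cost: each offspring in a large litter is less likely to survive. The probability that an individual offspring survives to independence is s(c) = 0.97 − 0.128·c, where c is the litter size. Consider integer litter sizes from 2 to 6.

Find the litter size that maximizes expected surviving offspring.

Expected surviving offspring = c × s(c):
  c=2: 2 × 0.714 = 1.428
  c=3: 3 × 0.586 = 1.758
  c=4: 4 × 0.458 = 1.832
  c=5: 5 × 0.330 = 1.650
  c=6: 6 × 0.202 = 1.212
Maximum at c = 4 (1.832 surviving offspring).

4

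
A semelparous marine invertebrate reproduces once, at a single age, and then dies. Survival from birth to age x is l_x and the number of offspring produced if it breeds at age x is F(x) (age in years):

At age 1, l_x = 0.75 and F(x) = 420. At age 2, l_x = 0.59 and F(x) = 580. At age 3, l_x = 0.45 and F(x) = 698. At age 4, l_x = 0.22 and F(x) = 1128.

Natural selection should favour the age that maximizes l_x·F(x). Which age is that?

Expected offspring if breeding at age x = l_x × F(x):
  age 1: 0.75 × 420 = 315.000
  age 2: 0.59 × 580 = 342.200
  age 3: 0.45 × 698 = 314.100
  age 4: 0.22 × 1128 = 248.160
Maximum at age 2 (342.200).

2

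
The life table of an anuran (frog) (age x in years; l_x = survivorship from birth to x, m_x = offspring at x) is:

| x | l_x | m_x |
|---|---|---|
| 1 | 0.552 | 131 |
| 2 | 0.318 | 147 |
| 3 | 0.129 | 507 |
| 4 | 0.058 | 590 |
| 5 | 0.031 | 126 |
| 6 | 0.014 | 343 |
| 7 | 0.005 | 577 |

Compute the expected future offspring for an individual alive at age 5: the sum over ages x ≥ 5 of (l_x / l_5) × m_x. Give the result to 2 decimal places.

373.97

l_5 = 0.031. Conditional survival from age 5 to x is l_x / l_5.
  x=5: (0.031/0.031) × 126 = 126.0000
  x=6: (0.014/0.031) × 343 = 154.9032
  x=7: (0.005/0.031) × 577 = 93.0645
Sum = 126.0000 + 154.9032 + 93.0645 = 373.9677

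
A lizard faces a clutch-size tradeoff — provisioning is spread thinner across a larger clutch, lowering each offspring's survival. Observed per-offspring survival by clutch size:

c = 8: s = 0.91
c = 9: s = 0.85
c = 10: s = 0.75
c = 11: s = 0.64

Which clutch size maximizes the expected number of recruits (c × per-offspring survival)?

Expected recruits = c × s(c):
  c=8: 8 × 0.91 = 7.280
  c=9: 9 × 0.85 = 7.650
  c=10: 10 × 0.75 = 7.500
  c=11: 11 × 0.64 = 7.040
Maximum at c = 9 (7.650 recruits).

9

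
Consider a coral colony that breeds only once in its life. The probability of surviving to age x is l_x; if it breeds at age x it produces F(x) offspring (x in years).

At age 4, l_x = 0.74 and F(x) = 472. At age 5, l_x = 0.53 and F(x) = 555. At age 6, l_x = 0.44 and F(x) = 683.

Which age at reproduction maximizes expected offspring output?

4

Expected offspring if breeding at age x = l_x × F(x):
  age 4: 0.74 × 472 = 349.280
  age 5: 0.53 × 555 = 294.150
  age 6: 0.44 × 683 = 300.520
Maximum at age 4 (349.280).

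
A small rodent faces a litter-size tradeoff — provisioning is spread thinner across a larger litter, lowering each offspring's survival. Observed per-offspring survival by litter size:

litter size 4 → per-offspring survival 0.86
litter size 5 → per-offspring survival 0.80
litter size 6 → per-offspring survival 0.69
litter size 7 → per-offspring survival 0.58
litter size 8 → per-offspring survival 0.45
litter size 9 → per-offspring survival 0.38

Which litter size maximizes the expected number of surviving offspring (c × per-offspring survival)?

6

Expected surviving offspring = c × s(c):
  c=4: 4 × 0.86 = 3.440
  c=5: 5 × 0.80 = 4.000
  c=6: 6 × 0.69 = 4.140
  c=7: 7 × 0.58 = 4.060
  c=8: 8 × 0.45 = 3.600
  c=9: 9 × 0.38 = 3.420
Maximum at c = 6 (4.140 surviving offspring).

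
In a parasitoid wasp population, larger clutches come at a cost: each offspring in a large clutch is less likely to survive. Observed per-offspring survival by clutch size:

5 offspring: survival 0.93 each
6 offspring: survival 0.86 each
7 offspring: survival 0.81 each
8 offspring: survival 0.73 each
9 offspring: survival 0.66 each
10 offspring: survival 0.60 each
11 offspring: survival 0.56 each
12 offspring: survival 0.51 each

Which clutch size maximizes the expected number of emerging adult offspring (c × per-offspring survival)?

Expected emerging adult offspring = c × s(c):
  c=5: 5 × 0.93 = 4.650
  c=6: 6 × 0.86 = 5.160
  c=7: 7 × 0.81 = 5.670
  c=8: 8 × 0.73 = 5.840
  c=9: 9 × 0.66 = 5.940
  c=10: 10 × 0.60 = 6.000
  c=11: 11 × 0.56 = 6.160
  c=12: 12 × 0.51 = 6.120
Maximum at c = 11 (6.160 emerging adult offspring).

11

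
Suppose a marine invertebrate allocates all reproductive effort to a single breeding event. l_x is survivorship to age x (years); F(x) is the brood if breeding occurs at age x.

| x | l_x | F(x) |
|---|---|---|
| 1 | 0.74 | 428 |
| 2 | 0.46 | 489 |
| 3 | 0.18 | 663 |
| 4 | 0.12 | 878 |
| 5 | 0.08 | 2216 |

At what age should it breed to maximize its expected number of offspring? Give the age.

1

Expected offspring if breeding at age x = l_x × F(x):
  age 1: 0.74 × 428 = 316.720
  age 2: 0.46 × 489 = 224.940
  age 3: 0.18 × 663 = 119.340
  age 4: 0.12 × 878 = 105.360
  age 5: 0.08 × 2216 = 177.280
Maximum at age 1 (316.720).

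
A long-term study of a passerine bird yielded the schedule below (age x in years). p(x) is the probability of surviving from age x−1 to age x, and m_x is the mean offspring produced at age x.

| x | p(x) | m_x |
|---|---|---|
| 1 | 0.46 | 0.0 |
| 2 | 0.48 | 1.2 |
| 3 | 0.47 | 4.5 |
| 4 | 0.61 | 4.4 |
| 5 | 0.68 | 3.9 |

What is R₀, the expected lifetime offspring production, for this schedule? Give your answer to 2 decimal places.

Survivorship from birth: l_x = p_1·p_2·…·p_x.
  l_1 = 0.46000
  l_2 = 0.22080
  l_3 = 0.10378
  l_4 = 0.06330
  l_5 = 0.04305
R₀ = Σ l_x m_x:
  age 1: 0.46000 × 0.0 = 0.0000
  age 2: 0.22080 × 1.2 = 0.2650
  age 3: 0.10378 × 4.5 = 0.4670
  age 4: 0.06330 × 4.4 = 0.2785
  age 5: 0.04305 × 3.9 = 0.1679
R₀ = 0.0000 + 0.2650 + 0.4670 + 0.2785 + 0.1679 = 1.1784

1.18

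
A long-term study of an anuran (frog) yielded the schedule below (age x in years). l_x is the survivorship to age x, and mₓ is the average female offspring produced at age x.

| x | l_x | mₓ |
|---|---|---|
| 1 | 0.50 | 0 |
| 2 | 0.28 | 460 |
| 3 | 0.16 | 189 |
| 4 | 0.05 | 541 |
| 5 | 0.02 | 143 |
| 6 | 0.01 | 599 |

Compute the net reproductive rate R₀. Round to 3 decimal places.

R₀ = Σ l_x mₓ:
  age 1: 0.50 × 0 = 0.0000
  age 2: 0.28 × 460 = 128.8000
  age 3: 0.16 × 189 = 30.2400
  age 4: 0.05 × 541 = 27.0500
  age 5: 0.02 × 143 = 2.8600
  age 6: 0.01 × 599 = 5.9900
R₀ = 0.0000 + 128.8000 + 30.2400 + 27.0500 + 2.8600 + 5.9900 = 194.9400

194.940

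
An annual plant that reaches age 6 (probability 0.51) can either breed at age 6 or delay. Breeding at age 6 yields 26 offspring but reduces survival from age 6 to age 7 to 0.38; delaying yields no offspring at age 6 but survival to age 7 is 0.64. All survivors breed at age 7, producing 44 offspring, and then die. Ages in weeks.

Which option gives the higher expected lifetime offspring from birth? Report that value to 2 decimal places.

21.79

breed at age 6: R₀ = 0.51 × (26 + 0.38 × 44) = 0.51 × 42.7200 = 21.7872
delay to age 7: R₀ = 0.51 × (0.64 × 44) = 0.51 × 28.1600 = 14.3616
Higher: breed at age 6 (21.7872).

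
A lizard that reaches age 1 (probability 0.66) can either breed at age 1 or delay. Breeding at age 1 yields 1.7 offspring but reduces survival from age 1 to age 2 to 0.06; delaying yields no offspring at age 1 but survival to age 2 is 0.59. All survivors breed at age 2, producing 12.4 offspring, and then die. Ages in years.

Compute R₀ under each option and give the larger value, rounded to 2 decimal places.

breed at age 1: R₀ = 0.66 × (1.7 + 0.06 × 12.4) = 0.66 × 2.4440 = 1.6130
delay to age 2: R₀ = 0.66 × (0.59 × 12.4) = 0.66 × 7.3160 = 4.8286
Higher: delay to age 2 (4.8286).

4.83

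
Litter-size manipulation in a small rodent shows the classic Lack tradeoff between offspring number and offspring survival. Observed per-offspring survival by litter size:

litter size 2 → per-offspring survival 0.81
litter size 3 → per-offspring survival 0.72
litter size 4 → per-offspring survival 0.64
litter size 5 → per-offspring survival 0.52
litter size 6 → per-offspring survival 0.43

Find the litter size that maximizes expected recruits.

5

Expected recruits = c × s(c):
  c=2: 2 × 0.81 = 1.620
  c=3: 3 × 0.72 = 2.160
  c=4: 4 × 0.64 = 2.560
  c=5: 5 × 0.52 = 2.600
  c=6: 6 × 0.43 = 2.580
Maximum at c = 5 (2.600 recruits).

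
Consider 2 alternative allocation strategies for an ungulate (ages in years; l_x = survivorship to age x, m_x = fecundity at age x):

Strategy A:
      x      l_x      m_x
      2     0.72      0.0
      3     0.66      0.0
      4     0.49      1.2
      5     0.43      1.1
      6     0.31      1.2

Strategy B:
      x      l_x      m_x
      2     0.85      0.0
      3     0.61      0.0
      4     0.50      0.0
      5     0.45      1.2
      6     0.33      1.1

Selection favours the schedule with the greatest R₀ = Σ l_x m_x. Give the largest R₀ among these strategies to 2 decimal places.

1.43

Strategy A: R₀ = 0.72×0.0 + 0.66×0.0 + 0.49×1.2 + 0.43×1.1 + 0.31×1.2 = 1.4330
Strategy B: R₀ = 0.85×0.0 + 0.61×0.0 + 0.50×0.0 + 0.45×1.2 + 0.33×1.1 = 0.9030
Highest R₀: strategy A with 1.4330.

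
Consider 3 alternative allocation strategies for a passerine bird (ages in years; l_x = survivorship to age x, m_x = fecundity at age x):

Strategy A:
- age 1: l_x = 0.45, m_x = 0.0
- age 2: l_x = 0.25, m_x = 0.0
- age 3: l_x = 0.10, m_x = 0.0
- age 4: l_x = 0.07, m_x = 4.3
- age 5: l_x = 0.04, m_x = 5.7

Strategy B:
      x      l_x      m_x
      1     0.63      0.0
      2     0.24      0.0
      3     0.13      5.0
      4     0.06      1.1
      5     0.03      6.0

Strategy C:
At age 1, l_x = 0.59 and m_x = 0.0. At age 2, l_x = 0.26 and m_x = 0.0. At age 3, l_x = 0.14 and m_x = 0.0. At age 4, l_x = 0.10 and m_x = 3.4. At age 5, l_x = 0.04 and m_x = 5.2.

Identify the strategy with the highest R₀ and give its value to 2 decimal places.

0.90

Strategy A: R₀ = 0.45×0.0 + 0.25×0.0 + 0.10×0.0 + 0.07×4.3 + 0.04×5.7 = 0.5290
Strategy B: R₀ = 0.63×0.0 + 0.24×0.0 + 0.13×5.0 + 0.06×1.1 + 0.03×6.0 = 0.8960
Strategy C: R₀ = 0.59×0.0 + 0.26×0.0 + 0.14×0.0 + 0.10×3.4 + 0.04×5.2 = 0.5480
Highest R₀: strategy B with 0.8960.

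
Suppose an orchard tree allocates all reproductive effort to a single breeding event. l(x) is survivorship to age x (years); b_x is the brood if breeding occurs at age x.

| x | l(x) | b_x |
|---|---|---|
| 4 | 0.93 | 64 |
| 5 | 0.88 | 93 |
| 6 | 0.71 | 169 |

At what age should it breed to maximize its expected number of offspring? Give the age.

6

Expected offspring if breeding at age x = l(x) × b_x:
  age 4: 0.93 × 64 = 59.520
  age 5: 0.88 × 93 = 81.840
  age 6: 0.71 × 169 = 119.990
Maximum at age 6 (119.990).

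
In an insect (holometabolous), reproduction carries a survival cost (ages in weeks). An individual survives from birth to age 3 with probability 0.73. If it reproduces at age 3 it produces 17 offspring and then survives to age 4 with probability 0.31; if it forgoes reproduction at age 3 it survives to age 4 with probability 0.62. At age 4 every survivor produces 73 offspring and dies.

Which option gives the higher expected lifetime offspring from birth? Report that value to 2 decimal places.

33.04

breed at age 3: R₀ = 0.73 × (17 + 0.31 × 73) = 0.73 × 39.6300 = 28.9299
delay to age 4: R₀ = 0.73 × (0.62 × 73) = 0.73 × 45.2600 = 33.0398
Higher: delay to age 4 (33.0398).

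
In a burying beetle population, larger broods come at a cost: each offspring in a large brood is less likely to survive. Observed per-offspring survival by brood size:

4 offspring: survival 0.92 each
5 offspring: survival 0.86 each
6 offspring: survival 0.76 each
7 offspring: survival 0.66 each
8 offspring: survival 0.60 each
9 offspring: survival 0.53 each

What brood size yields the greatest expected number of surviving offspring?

Expected surviving offspring = c × s(c):
  c=4: 4 × 0.92 = 3.680
  c=5: 5 × 0.86 = 4.300
  c=6: 6 × 0.76 = 4.560
  c=7: 7 × 0.66 = 4.620
  c=8: 8 × 0.60 = 4.800
  c=9: 9 × 0.53 = 4.770
Maximum at c = 8 (4.800 surviving offspring).

8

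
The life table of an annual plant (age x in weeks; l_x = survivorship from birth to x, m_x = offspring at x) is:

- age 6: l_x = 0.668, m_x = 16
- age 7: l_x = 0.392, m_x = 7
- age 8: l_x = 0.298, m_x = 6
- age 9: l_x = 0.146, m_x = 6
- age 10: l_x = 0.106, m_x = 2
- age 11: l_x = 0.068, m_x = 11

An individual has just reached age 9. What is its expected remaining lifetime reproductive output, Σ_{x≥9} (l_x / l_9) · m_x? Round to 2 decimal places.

l_9 = 0.146. Conditional survival from age 9 to x is l_x / l_9.
  x=9: (0.146/0.146) × 6 = 6.0000
  x=10: (0.106/0.146) × 2 = 1.4521
  x=11: (0.068/0.146) × 11 = 5.1233
Sum = 6.0000 + 1.4521 + 5.1233 = 12.5753

12.58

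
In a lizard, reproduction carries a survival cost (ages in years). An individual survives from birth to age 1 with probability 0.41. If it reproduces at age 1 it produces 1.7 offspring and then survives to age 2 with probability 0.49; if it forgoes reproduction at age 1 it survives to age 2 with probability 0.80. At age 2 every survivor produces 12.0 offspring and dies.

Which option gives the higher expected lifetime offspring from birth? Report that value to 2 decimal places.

breed at age 1: R₀ = 0.41 × (1.7 + 0.49 × 12.0) = 0.41 × 7.5800 = 3.1078
delay to age 2: R₀ = 0.41 × (0.80 × 12.0) = 0.41 × 9.6000 = 3.9360
Higher: delay to age 2 (3.9360).

3.94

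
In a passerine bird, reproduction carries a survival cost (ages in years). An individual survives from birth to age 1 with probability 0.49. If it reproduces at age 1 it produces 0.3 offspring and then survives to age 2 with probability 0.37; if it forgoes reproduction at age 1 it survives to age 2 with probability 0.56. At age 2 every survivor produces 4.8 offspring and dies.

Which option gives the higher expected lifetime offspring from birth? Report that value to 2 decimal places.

1.32

breed at age 1: R₀ = 0.49 × (0.3 + 0.37 × 4.8) = 0.49 × 2.0760 = 1.0172
delay to age 2: R₀ = 0.49 × (0.56 × 4.8) = 0.49 × 2.6880 = 1.3171
Higher: delay to age 2 (1.3171).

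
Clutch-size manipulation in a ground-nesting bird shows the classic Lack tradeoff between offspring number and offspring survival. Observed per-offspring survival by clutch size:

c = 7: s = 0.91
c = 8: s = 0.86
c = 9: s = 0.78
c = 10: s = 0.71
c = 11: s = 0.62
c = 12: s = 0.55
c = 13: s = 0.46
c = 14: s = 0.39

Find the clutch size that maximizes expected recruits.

10

Expected recruits = c × s(c):
  c=7: 7 × 0.91 = 6.370
  c=8: 8 × 0.86 = 6.880
  c=9: 9 × 0.78 = 7.020
  c=10: 10 × 0.71 = 7.100
  c=11: 11 × 0.62 = 6.820
  c=12: 12 × 0.55 = 6.600
  c=13: 13 × 0.46 = 5.980
  c=14: 14 × 0.39 = 5.460
Maximum at c = 10 (7.100 recruits).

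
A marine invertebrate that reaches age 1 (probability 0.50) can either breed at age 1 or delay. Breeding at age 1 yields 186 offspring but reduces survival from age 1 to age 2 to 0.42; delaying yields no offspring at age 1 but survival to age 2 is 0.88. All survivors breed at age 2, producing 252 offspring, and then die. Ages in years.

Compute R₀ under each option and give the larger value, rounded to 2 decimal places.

145.92

breed at age 1: R₀ = 0.50 × (186 + 0.42 × 252) = 0.50 × 291.8400 = 145.9200
delay to age 2: R₀ = 0.50 × (0.88 × 252) = 0.50 × 221.7600 = 110.8800
Higher: breed at age 1 (145.9200).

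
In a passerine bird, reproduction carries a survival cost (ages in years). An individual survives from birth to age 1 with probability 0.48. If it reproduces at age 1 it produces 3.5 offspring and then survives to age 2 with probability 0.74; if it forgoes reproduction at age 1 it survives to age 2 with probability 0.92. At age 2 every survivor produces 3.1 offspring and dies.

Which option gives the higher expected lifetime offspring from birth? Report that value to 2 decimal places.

breed at age 1: R₀ = 0.48 × (3.5 + 0.74 × 3.1) = 0.48 × 5.7940 = 2.7811
delay to age 2: R₀ = 0.48 × (0.92 × 3.1) = 0.48 × 2.8520 = 1.3690
Higher: breed at age 1 (2.7811).

2.78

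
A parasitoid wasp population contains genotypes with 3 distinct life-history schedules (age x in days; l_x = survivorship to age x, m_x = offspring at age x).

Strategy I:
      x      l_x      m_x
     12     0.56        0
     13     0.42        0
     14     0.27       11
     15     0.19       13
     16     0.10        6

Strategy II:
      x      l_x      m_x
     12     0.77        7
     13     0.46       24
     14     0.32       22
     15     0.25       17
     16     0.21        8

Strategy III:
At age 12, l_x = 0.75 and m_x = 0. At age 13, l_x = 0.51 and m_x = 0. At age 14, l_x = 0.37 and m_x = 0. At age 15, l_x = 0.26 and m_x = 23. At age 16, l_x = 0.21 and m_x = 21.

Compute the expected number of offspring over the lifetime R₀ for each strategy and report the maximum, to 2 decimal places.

Strategy I: R₀ = 0.56×0 + 0.42×0 + 0.27×11 + 0.19×13 + 0.10×6 = 6.0400
Strategy II: R₀ = 0.77×7 + 0.46×24 + 0.32×22 + 0.25×17 + 0.21×8 = 29.4000
Strategy III: R₀ = 0.75×0 + 0.51×0 + 0.37×0 + 0.26×23 + 0.21×21 = 10.3900
Highest R₀: strategy II with 29.4000.

29.40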